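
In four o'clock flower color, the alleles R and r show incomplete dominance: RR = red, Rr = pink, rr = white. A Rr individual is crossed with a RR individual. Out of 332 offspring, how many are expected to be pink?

Punnett square for Rr × RR:
Offspring genotypes: 2 RR, 2 Rr
Phenotype counts: 2 red, 2 pink
pink: 2 out of 4 → fraction 1/2
Expected count = 1/2 × 332 = 166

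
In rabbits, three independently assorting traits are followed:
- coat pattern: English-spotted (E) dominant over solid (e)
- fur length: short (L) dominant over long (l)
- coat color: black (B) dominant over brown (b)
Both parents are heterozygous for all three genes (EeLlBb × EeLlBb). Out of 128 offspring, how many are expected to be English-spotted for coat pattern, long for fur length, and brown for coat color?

Trihybrid cross: EeLlBb × EeLlBb
Each trait segregates independently with a 3:1 phenotypic ratio, so each gene contributes 3/4 (dominant) or 1/4 (recessive).
Target: English-spotted (coat pattern), long (fur length), brown (coat color)
Probability = product of independent per-trait probabilities
= 3/4 × 1/4 × 1/4 = 3/64
Expected count = 3/64 × 128 = 6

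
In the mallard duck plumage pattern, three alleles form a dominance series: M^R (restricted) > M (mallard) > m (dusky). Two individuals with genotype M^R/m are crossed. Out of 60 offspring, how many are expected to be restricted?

Cross: M^R/m × M^R/m
Allele dominance: M^R > M > m
Offspring genotypes: 1 M^R/M^R, 2 M^R/m, 1 m/m
Phenotype counts: 3 restricted, 1 dusky
restricted: 3 out of 4 → fraction 3/4
Expected count = 3/4 × 60 = 45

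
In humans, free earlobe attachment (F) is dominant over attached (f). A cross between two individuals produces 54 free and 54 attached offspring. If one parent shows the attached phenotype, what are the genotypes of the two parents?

Observed offspring: 54 free, 54 attached
The observed ratio simplifies to 1:1. One parent shows attached, so its genotype must be ff. A 1:1 offspring split requires the other parent to be heterozygous (Ff).
Parent genotypes: ff × Ff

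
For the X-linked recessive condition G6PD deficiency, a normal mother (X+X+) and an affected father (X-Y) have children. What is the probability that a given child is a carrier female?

Cross: X+X+ × X-Y
Offspring: 2 X+X-, 2 X+Y
Probability of a carrier female: 2/4 = 1/2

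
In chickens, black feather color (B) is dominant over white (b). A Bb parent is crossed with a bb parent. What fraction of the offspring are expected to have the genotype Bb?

Punnett square for Bb × bb:
Offspring genotypes: 2 Bb, 2 bb
Total offspring: 4
Count with target: 2
Probability: 2/4 = 1/2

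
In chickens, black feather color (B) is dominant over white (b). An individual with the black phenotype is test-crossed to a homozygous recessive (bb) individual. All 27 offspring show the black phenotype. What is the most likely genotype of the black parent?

Test cross: ? × bb
All offspring are black.
If the unknown parent were heterozygous (Bb), about half of 27 offspring would be white; none are. The unknown parent is most likely homozygous dominant (BB).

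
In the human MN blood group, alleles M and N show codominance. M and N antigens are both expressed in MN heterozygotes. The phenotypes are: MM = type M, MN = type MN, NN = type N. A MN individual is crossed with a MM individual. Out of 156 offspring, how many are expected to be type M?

Punnett square for MN × MM:
Offspring genotypes: 2 MM, 2 MN
Phenotype counts: 2 type M, 2 type MN
type M: 2 out of 4 → fraction 1/2
Expected count = 1/2 × 156 = 78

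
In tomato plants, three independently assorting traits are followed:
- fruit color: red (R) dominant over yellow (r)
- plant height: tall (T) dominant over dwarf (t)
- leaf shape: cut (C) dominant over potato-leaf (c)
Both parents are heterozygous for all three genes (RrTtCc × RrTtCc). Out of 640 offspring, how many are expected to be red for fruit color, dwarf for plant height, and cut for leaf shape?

Trihybrid cross: RrTtCc × RrTtCc
Each trait segregates independently with a 3:1 phenotypic ratio, so each gene contributes 3/4 (dominant) or 1/4 (recessive).
Target: red (fruit color), dwarf (plant height), cut (leaf shape)
Probability = product of independent per-trait probabilities
= 3/4 × 1/4 × 3/4 = 9/64
Expected count = 9/64 × 640 = 90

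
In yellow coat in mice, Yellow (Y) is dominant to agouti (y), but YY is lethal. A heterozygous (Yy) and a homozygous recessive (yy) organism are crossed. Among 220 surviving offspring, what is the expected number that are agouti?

Cross: Yy × yy
Punnett square offspring (before lethality): 2 Yy, 2 yy
No YY offspring are produced in this cross.
agouti: 2 out of 4 → fraction 1/2
Expected count = 1/2 × 220 = 110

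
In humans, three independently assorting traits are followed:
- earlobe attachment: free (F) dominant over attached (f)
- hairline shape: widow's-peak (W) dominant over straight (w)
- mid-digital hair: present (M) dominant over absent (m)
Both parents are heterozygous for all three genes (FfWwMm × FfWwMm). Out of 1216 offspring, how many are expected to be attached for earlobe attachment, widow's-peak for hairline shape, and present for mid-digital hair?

Trihybrid cross: FfWwMm × FfWwMm
Each trait segregates independently with a 3:1 phenotypic ratio, so each gene contributes 3/4 (dominant) or 1/4 (recessive).
Target: attached (earlobe attachment), widow's-peak (hairline shape), present (mid-digital hair)
Probability = product of independent per-trait probabilities
= 1/4 × 3/4 × 3/4 = 9/64
Expected count = 9/64 × 1216 = 171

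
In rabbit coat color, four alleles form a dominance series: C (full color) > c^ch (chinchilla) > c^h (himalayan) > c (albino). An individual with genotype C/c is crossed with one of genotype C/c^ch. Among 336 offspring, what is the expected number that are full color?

Cross: C/c × C/c^ch
Allele dominance: C > c^ch > c^h > c
Offspring genotypes: 1 C/C, 1 C/c^ch, 1 C/c, 1 c^ch/c
Phenotype counts: 3 full color, 1 chinchilla
full color: 3 out of 4 → fraction 3/4
Expected count = 3/4 × 336 = 252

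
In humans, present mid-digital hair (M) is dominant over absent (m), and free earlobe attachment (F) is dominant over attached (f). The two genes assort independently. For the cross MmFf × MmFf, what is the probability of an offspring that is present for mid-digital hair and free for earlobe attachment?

Dihybrid cross MmFf × MmFf — consider each gene separately:
mid-digital hair: Mm × Mm → 1 MM, 2 Mm, 1 mm → 3 M_ : 1 mm (out of 4)
earlobe attachment: Ff × Ff → 1 FF, 2 Ff, 1 ff → 3 F_ : 1 ff (out of 4)
Looking for: present (M_) and free (F_)
P(present) = 3/4, P(free) = 3/4
P(both) = 3/4 × 3/4 = 9/16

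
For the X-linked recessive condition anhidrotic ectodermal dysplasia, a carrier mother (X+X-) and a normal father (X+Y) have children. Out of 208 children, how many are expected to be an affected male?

Cross: X+X- × X+Y
Offspring: 1 X+X+, 1 X+Y, 1 X+X-, 1 X-Y
Probability of an affected male: 1/4
Expected count = 1/4 × 208 = 52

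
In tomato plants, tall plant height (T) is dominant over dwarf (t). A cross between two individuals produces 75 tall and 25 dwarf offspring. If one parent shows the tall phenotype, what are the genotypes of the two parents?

Observed offspring: 75 tall, 25 dwarf
The observed ratio simplifies to 3:1. Dwarf (tt) offspring appear, so each parent must contribute one t allele. The parent stated to show tall carries T, so it is Tt. The other parent is then either Tt or tt: Tt × tt would give a 1:1 split, whereas Tt × Tt gives 3:1 — matching the data. So both parents are heterozygous (Tt × Tt).
Parent genotypes: Tt × Tt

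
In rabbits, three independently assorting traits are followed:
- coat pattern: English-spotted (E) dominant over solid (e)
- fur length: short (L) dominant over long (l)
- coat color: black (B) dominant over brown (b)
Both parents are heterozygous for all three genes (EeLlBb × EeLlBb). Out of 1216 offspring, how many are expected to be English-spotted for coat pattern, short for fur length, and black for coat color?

Trihybrid cross: EeLlBb × EeLlBb
Each trait segregates independently with a 3:1 phenotypic ratio, so each gene contributes 3/4 (dominant) or 1/4 (recessive).
Target: English-spotted (coat pattern), short (fur length), black (coat color)
Probability = product of independent per-trait probabilities
= 3/4 × 3/4 × 3/4 = 27/64
Expected count = 27/64 × 1216 = 513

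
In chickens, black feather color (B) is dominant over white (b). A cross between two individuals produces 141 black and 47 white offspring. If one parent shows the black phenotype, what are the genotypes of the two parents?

Observed offspring: 141 black, 47 white
The observed ratio simplifies to 3:1. White (bb) offspring appear, so each parent must contribute one b allele. The parent stated to show black carries B, so it is Bb. The other parent is then either Bb or bb: Bb × bb would give a 1:1 split, whereas Bb × Bb gives 3:1 — matching the data. So both parents are heterozygous (Bb × Bb).
Parent genotypes: Bb × Bb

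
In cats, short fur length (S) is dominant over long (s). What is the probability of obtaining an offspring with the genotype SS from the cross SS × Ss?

Punnett square for SS × Ss:
Offspring genotypes: 2 SS, 2 Ss
Total offspring: 4
Count with target: 2
Probability: 2/4 = 1/2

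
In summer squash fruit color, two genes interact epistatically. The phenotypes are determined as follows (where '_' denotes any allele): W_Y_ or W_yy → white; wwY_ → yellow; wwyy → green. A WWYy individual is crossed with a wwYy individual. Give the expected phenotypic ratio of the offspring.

Cross: WWYy × wwYy — consider each gene separately:
W gene: WW × ww → 4 Ww → 4 W_ (out of 4)
Y gene: Yy × Yy → 1 YY, 2 Yy, 1 yy → 3 Y_ : 1 yy (out of 4)
Genotype classes (out of 4 × 4 = 16): W_Y_ = 4×3 = 12; W_yy = 4×1 = 4
Apply the phenotype rules: W_Y_ (12) + W_yy (4) → white
Phenotype counts (out of 16): 16 white
Ratio: all white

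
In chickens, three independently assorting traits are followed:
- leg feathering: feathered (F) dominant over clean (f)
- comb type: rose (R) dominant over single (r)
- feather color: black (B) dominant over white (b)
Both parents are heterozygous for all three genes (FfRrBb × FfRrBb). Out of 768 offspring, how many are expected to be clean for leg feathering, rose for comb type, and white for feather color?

Trihybrid cross: FfRrBb × FfRrBb
Each trait segregates independently with a 3:1 phenotypic ratio, so each gene contributes 3/4 (dominant) or 1/4 (recessive).
Target: clean (leg feathering), rose (comb type), white (feather color)
Probability = product of independent per-trait probabilities
= 1/4 × 3/4 × 1/4 = 3/64
Expected count = 3/64 × 768 = 36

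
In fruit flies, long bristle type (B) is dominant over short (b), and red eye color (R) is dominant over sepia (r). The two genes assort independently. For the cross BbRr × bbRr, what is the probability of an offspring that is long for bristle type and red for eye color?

Dihybrid cross BbRr × bbRr — consider each gene separately:
bristle type: Bb × bb → 2 Bb, 2 bb → 2 B_ : 2 bb (out of 4)
eye color: Rr × Rr → 1 RR, 2 Rr, 1 rr → 3 R_ : 1 rr (out of 4)
Looking for: long (B_) and red (R_)
P(long) = 2/4, P(red) = 3/4
P(both) = 2/4 × 3/4 = 6/16 = 3/8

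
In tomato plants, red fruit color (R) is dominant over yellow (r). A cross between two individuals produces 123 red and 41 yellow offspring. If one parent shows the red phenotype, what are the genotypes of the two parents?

Observed offspring: 123 red, 41 yellow
The observed ratio simplifies to 3:1. Yellow (rr) offspring appear, so each parent must contribute one r allele. The parent stated to show red carries R, so it is Rr. The other parent is then either Rr or rr: Rr × rr would give a 1:1 split, whereas Rr × Rr gives 3:1 — matching the data. So both parents are heterozygous (Rr × Rr).
Parent genotypes: Rr × Rr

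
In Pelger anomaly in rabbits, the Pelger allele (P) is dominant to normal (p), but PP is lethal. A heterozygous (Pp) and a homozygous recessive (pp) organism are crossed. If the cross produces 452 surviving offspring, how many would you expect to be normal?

Cross: Pp × pp
Punnett square offspring (before lethality): 2 Pp, 2 pp
No PP offspring are produced in this cross.
normal: 2 out of 4 → fraction 1/2
Expected count = 1/2 × 452 = 226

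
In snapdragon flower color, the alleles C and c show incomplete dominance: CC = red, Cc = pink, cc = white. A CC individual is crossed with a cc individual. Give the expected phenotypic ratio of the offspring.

Punnett square for CC × cc:
Offspring genotypes: 4 Cc
Phenotype counts: 4 pink
Ratio: all pink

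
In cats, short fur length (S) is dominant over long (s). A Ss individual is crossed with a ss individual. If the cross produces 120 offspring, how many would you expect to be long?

Punnett square for Ss × ss:
Offspring genotypes: 2 Ss, 2 ss
short: 2, long: 2
long: 2 out of 4 → fraction 1/2
Expected count = 1/2 × 120 = 60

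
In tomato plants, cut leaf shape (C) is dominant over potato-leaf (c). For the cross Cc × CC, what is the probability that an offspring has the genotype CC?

Punnett square for Cc × CC:
Offspring genotypes: 2 CC, 2 Cc
Total offspring: 4
Count with target: 2
Probability: 2/4 = 1/2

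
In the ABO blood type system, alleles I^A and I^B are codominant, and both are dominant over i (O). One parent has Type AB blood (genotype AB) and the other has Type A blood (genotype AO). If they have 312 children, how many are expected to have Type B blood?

Cross: AB × AO
Possible offspring genotypes: 1 AA, 1 AO, 1 AB, 1 BO
Blood type counts: 2 Type A, 1 Type AB, 1 Type B
Probability of Type B: 1/4
Expected count = 1/4 × 312 = 78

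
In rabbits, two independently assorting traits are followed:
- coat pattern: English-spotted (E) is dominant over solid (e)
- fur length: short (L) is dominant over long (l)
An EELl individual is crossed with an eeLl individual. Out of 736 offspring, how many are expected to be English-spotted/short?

Dihybrid cross EELl × eeLl — consider each gene separately:
coat pattern: EE × ee → 4 Ee → 4 E_ (out of 4)
fur length: Ll × Ll → 1 LL, 2 Ll, 1 ll → 3 L_ : 1 ll (out of 4)
Combine (counts out of 4 × 4 = 16): English-spotted/short (E_L_) = 4×3 = 12; English-spotted/long (E_ll) = 4×1 = 4
Phenotype counts (out of 16): 12 English-spotted/short, 4 English-spotted/long
English-spotted/short: 12 out of 16 → fraction 3/4
Expected count = 3/4 × 736 = 552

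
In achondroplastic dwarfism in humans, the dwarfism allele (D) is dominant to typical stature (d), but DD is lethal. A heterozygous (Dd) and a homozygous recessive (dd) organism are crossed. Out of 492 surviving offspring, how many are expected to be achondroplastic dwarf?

Cross: Dd × dd
Punnett square offspring (before lethality): 2 Dd, 2 dd
No DD offspring are produced in this cross.
achondroplastic dwarf: 2 out of 4 → fraction 1/2
Expected count = 1/2 × 492 = 246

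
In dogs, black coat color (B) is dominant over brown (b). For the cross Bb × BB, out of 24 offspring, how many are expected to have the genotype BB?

Punnett square for Bb × BB:
Offspring genotypes: 2 BB, 2 Bb
Total offspring: 4
Count with target: 2
Probability: 2/4 = 1/2
Expected count = 1/2 × 24 = 12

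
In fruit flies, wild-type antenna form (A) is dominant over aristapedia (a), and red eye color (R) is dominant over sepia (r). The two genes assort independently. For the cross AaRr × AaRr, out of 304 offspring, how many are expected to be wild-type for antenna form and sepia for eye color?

Dihybrid cross AaRr × AaRr — consider each gene separately:
antenna form: Aa × Aa → 1 AA, 2 Aa, 1 aa → 3 A_ : 1 aa (out of 4)
eye color: Rr × Rr → 1 RR, 2 Rr, 1 rr → 3 R_ : 1 rr (out of 4)
Looking for: wild-type (A_) and sepia (rr)
P(wild-type) = 3/4, P(sepia) = 1/4
P(both) = 3/4 × 1/4 = 3/16
Expected count = 3/16 × 304 = 57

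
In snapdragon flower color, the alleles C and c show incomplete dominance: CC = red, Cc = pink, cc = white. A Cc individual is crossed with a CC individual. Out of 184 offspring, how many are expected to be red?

Punnett square for Cc × CC:
Offspring genotypes: 2 CC, 2 Cc
Phenotype counts: 2 red, 2 pink
red: 2 out of 4 → fraction 1/2
Expected count = 1/2 × 184 = 92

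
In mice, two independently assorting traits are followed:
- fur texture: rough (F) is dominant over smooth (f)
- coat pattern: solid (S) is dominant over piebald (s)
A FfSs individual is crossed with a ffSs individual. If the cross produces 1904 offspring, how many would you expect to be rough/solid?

Dihybrid cross FfSs × ffSs — consider each gene separately:
fur texture: Ff × ff → 2 Ff, 2 ff → 2 F_ : 2 ff (out of 4)
coat pattern: Ss × Ss → 1 SS, 2 Ss, 1 ss → 3 S_ : 1 ss (out of 4)
Combine (counts out of 4 × 4 = 16): rough/solid (F_S_) = 2×3 = 6; rough/piebald (F_ss) = 2×1 = 2; smooth/solid (ffS_) = 2×3 = 6; smooth/piebald (ffss) = 2×1 = 2
Phenotype counts (out of 16): 6 rough/solid, 2 rough/piebald, 6 smooth/solid, 2 smooth/piebald
rough/solid: 6 out of 16 → fraction 3/8
Expected count = 3/8 × 1904 = 714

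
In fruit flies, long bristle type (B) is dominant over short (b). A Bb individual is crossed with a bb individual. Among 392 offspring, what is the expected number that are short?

Punnett square for Bb × bb:
Offspring genotypes: 2 Bb, 2 bb
long: 2, short: 2
short: 2 out of 4 → fraction 1/2
Expected count = 1/2 × 392 = 196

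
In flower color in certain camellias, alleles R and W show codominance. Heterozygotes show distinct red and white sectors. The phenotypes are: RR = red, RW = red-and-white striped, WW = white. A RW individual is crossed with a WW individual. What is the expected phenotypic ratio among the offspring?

Punnett square for RW × WW:
Offspring genotypes: 2 RW, 2 WW
Phenotype counts: 2 red-and-white striped, 2 white
Ratio: 1 red-and-white striped : 1 white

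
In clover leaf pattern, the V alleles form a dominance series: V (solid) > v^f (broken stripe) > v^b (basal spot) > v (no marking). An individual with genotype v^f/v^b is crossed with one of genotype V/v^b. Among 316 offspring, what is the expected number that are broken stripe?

Cross: v^f/v^b × V/v^b
Allele dominance: V > v^f > v^b > v
Offspring genotypes: 1 V/v^f, 1 v^f/v^b, 1 V/v^b, 1 v^b/v^b
Phenotype counts: 2 solid, 1 broken stripe, 1 basal spot
broken stripe: 1 out of 4 → fraction 1/4
Expected count = 1/4 × 316 = 79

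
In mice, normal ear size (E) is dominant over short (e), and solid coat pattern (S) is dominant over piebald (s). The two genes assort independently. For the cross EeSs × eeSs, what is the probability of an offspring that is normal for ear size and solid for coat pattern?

Dihybrid cross EeSs × eeSs — consider each gene separately:
ear size: Ee × ee → 2 Ee, 2 ee → 2 E_ : 2 ee (out of 4)
coat pattern: Ss × Ss → 1 SS, 2 Ss, 1 ss → 3 S_ : 1 ss (out of 4)
Looking for: normal (E_) and solid (S_)
P(normal) = 2/4, P(solid) = 3/4
P(both) = 2/4 × 3/4 = 6/16 = 3/8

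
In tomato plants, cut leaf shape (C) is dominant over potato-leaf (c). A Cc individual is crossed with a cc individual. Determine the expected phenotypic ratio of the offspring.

Punnett square for Cc × cc:
Offspring genotypes: 2 Cc, 2 cc
cut: 2, potato-leaf: 2
Ratio: 1:1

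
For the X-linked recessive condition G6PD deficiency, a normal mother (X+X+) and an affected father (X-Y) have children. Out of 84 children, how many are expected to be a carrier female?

Cross: X+X+ × X-Y
Offspring: 2 X+X-, 2 X+Y
Probability of a carrier female: 2/4 = 1/2
Expected count = 1/2 × 84 = 42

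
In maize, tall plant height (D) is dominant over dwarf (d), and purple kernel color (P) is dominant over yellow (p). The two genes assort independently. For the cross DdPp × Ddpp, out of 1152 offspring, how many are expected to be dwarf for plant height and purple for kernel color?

Dihybrid cross DdPp × Ddpp — consider each gene separately:
plant height: Dd × Dd → 1 DD, 2 Dd, 1 dd → 3 D_ : 1 dd (out of 4)
kernel color: Pp × pp → 2 Pp, 2 pp → 2 P_ : 2 pp (out of 4)
Looking for: dwarf (dd) and purple (P_)
P(dwarf) = 1/4, P(purple) = 2/4
P(both) = 1/4 × 2/4 = 2/16 = 1/8
Expected count = 1/8 × 1152 = 144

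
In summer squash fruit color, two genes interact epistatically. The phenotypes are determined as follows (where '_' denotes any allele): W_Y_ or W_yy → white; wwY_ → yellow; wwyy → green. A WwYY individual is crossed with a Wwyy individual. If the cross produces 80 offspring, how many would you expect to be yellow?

Cross: WwYY × Wwyy — consider each gene separately:
W gene: Ww × Ww → 1 WW, 2 Ww, 1 ww → 3 W_ : 1 ww (out of 4)
Y gene: YY × yy → 4 Yy → 4 Y_ (out of 4)
Genotype classes (out of 4 × 4 = 16): W_Y_ = 3×4 = 12; wwY_ = 1×4 = 4
Apply the phenotype rules: W_Y_ (12) → white; wwY_ (4) → yellow
Phenotype counts (out of 16): 12 white, 4 yellow
yellow: 4 out of 16 → fraction 1/4
Expected count = 1/4 × 80 = 20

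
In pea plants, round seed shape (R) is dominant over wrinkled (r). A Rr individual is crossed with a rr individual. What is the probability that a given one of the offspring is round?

Punnett square for Rr × rr:
Offspring genotypes: 2 Rr, 2 rr
round: 2, wrinkled: 2
round: 2 out of 4
Probability: 2/4 = 1/2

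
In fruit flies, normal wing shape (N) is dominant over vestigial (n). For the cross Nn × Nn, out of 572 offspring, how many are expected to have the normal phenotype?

Punnett square for Nn × Nn:
Offspring genotypes: 1 NN, 2 Nn, 1 nn
Total offspring: 4
Count with target: 3
Probability: 3/4
Expected count = 3/4 × 572 = 429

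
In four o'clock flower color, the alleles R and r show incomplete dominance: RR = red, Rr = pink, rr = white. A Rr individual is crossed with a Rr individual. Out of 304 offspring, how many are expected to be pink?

Punnett square for Rr × Rr:
Offspring genotypes: 1 RR, 2 Rr, 1 rr
Phenotype counts: 1 red, 2 pink, 1 white
pink: 2 out of 4 → fraction 1/2
Expected count = 1/2 × 304 = 152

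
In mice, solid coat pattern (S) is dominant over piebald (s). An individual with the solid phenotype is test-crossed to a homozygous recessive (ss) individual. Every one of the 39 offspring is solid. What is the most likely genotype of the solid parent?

Test cross: ? × ss
All offspring are solid.
If the unknown parent were heterozygous (Ss), about half of 39 offspring would be piebald; none are. The unknown parent is most likely homozygous dominant (SS).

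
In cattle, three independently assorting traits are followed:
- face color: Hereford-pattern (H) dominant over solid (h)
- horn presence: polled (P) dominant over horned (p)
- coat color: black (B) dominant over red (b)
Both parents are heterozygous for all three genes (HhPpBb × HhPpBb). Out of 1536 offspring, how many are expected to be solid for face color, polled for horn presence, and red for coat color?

Trihybrid cross: HhPpBb × HhPpBb
Each trait segregates independently with a 3:1 phenotypic ratio, so each gene contributes 3/4 (dominant) or 1/4 (recessive).
Target: solid (face color), polled (horn presence), red (coat color)
Probability = product of independent per-trait probabilities
= 1/4 × 3/4 × 1/4 = 3/64
Expected count = 3/64 × 1536 = 72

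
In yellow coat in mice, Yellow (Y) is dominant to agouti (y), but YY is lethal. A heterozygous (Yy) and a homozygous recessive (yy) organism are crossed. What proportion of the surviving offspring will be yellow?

Cross: Yy × yy
Punnett square offspring (before lethality): 2 Yy, 2 yy
No YY offspring are produced in this cross.
yellow: 2 out of 4
Probability: 2/4 = 1/2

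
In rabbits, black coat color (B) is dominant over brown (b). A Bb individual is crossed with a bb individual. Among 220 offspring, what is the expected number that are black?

Punnett square for Bb × bb:
Offspring genotypes: 2 Bb, 2 bb
black: 2, brown: 2
black: 2 out of 4 → fraction 1/2
Expected count = 1/2 × 220 = 110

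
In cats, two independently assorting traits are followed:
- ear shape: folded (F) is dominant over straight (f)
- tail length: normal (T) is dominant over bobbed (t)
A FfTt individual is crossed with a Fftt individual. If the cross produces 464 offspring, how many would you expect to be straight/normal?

Dihybrid cross FfTt × Fftt — consider each gene separately:
ear shape: Ff × Ff → 1 FF, 2 Ff, 1 ff → 3 F_ : 1 ff (out of 4)
tail length: Tt × tt → 2 Tt, 2 tt → 2 T_ : 2 tt (out of 4)
Combine (counts out of 4 × 4 = 16): folded/normal (F_T_) = 3×2 = 6; folded/bobbed (F_tt) = 3×2 = 6; straight/normal (ffT_) = 1×2 = 2; straight/bobbed (fftt) = 1×2 = 2
Phenotype counts (out of 16): 6 folded/normal, 6 folded/bobbed, 2 straight/normal, 2 straight/bobbed
straight/normal: 2 out of 16 → fraction 1/8
Expected count = 1/8 × 464 = 58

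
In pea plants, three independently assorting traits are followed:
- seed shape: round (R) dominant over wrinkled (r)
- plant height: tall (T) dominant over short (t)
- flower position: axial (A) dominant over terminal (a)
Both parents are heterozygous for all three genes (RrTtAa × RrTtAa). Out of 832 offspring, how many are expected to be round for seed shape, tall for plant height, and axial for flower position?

Trihybrid cross: RrTtAa × RrTtAa
Each trait segregates independently with a 3:1 phenotypic ratio, so each gene contributes 3/4 (dominant) or 1/4 (recessive).
Target: round (seed shape), tall (plant height), axial (flower position)
Probability = product of independent per-trait probabilities
= 3/4 × 3/4 × 3/4 = 27/64
Expected count = 27/64 × 832 = 351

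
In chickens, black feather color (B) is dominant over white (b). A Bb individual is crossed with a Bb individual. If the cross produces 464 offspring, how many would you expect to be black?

Punnett square for Bb × Bb:
Offspring genotypes: 1 BB, 2 Bb, 1 bb
black: 3, white: 1
black: 3 out of 4 → fraction 3/4
Expected count = 3/4 × 464 = 348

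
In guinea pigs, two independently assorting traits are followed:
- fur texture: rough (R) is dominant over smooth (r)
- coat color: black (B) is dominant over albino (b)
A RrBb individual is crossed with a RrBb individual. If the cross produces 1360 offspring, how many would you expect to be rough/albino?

Dihybrid cross RrBb × RrBb — consider each gene separately:
fur texture: Rr × Rr → 1 RR, 2 Rr, 1 rr → 3 R_ : 1 rr (out of 4)
coat color: Bb × Bb → 1 BB, 2 Bb, 1 bb → 3 B_ : 1 bb (out of 4)
Combine (counts out of 4 × 4 = 16): rough/black (R_B_) = 3×3 = 9; rough/albino (R_bb) = 3×1 = 3; smooth/black (rrB_) = 1×3 = 3; smooth/albino (rrbb) = 1×1 = 1
Phenotype counts (out of 16): 9 rough/black, 3 rough/albino, 3 smooth/black, 1 smooth/albino
rough/albino: 3 out of 16 → fraction 3/16
Expected count = 3/16 × 1360 = 255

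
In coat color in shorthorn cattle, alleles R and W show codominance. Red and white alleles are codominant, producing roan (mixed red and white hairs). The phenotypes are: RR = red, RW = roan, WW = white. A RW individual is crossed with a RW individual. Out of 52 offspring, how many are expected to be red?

Punnett square for RW × RW:
Offspring genotypes: 1 RR, 2 RW, 1 WW
Phenotype counts: 1 red, 2 roan, 1 white
red: 1 out of 4 → fraction 1/4
Expected count = 1/4 × 52 = 13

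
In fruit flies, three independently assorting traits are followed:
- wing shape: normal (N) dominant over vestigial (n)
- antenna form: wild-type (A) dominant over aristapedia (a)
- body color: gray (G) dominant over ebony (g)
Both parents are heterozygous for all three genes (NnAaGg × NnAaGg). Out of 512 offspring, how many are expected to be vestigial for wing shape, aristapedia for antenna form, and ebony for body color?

Trihybrid cross: NnAaGg × NnAaGg
Each trait segregates independently with a 3:1 phenotypic ratio, so each gene contributes 3/4 (dominant) or 1/4 (recessive).
Target: vestigial (wing shape), aristapedia (antenna form), ebony (body color)
Probability = product of independent per-trait probabilities
= 1/4 × 1/4 × 1/4 = 1/64
Expected count = 1/64 × 512 = 8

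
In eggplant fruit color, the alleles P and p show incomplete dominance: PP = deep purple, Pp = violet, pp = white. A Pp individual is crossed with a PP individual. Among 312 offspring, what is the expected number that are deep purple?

Punnett square for Pp × PP:
Offspring genotypes: 2 PP, 2 Pp
Phenotype counts: 2 deep purple, 2 violet
deep purple: 2 out of 4 → fraction 1/2
Expected count = 1/2 × 312 = 156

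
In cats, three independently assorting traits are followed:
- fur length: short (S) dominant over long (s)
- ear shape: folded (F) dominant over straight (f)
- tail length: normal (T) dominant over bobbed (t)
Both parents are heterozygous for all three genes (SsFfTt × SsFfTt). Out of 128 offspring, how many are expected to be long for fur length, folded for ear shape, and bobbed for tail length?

Trihybrid cross: SsFfTt × SsFfTt
Each trait segregates independently with a 3:1 phenotypic ratio, so each gene contributes 3/4 (dominant) or 1/4 (recessive).
Target: long (fur length), folded (ear shape), bobbed (tail length)
Probability = product of independent per-trait probabilities
= 1/4 × 3/4 × 1/4 = 3/64
Expected count = 3/64 × 128 = 6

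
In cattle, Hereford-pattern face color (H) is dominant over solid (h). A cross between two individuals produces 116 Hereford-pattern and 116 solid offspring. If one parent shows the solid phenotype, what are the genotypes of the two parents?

Observed offspring: 116 Hereford-pattern, 116 solid
The observed ratio simplifies to 1:1. One parent shows solid, so its genotype must be hh. A 1:1 offspring split requires the other parent to be heterozygous (Hh).
Parent genotypes: hh × Hh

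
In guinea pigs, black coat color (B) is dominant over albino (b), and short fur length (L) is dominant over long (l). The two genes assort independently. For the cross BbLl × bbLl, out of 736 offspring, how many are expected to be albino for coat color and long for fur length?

Dihybrid cross BbLl × bbLl — consider each gene separately:
coat color: Bb × bb → 2 Bb, 2 bb → 2 B_ : 2 bb (out of 4)
fur length: Ll × Ll → 1 LL, 2 Ll, 1 ll → 3 L_ : 1 ll (out of 4)
Looking for: albino (bb) and long (ll)
P(albino) = 2/4, P(long) = 1/4
P(both) = 2/4 × 1/4 = 2/16 = 1/8
Expected count = 1/8 × 736 = 92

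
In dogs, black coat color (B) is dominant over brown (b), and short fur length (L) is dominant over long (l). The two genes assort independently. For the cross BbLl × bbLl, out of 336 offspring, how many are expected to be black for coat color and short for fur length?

Dihybrid cross BbLl × bbLl — consider each gene separately:
coat color: Bb × bb → 2 Bb, 2 bb → 2 B_ : 2 bb (out of 4)
fur length: Ll × Ll → 1 LL, 2 Ll, 1 ll → 3 L_ : 1 ll (out of 4)
Looking for: black (B_) and short (L_)
P(black) = 2/4, P(short) = 3/4
P(both) = 2/4 × 3/4 = 6/16 = 3/8
Expected count = 3/8 × 336 = 126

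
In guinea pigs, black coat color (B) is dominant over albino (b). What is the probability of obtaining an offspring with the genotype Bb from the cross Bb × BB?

Punnett square for Bb × BB:
Offspring genotypes: 2 BB, 2 Bb
Total offspring: 4
Count with target: 2
Probability: 2/4 = 1/2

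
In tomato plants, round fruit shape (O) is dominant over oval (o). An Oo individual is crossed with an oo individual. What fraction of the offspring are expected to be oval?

Punnett square for Oo × oo:
Offspring genotypes: 2 Oo, 2 oo
round: 2, oval: 2
oval: 2 out of 4
Probability: 2/4 = 1/2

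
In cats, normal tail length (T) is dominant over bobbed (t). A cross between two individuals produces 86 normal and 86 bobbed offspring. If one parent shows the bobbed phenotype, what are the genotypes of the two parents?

Observed offspring: 86 normal, 86 bobbed
The observed ratio simplifies to 1:1. One parent shows bobbed, so its genotype must be tt. A 1:1 offspring split requires the other parent to be heterozygous (Tt).
Parent genotypes: tt × Tt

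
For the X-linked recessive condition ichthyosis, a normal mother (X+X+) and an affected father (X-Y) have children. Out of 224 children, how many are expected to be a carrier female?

Cross: X+X+ × X-Y
Offspring: 2 X+X-, 2 X+Y
Probability of a carrier female: 2/4 = 1/2
Expected count = 1/2 × 224 = 112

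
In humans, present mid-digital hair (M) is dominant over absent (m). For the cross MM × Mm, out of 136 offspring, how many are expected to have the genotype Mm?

Punnett square for MM × Mm:
Offspring genotypes: 2 MM, 2 Mm
Total offspring: 4
Count with target: 2
Probability: 2/4 = 1/2
Expected count = 1/2 × 136 = 68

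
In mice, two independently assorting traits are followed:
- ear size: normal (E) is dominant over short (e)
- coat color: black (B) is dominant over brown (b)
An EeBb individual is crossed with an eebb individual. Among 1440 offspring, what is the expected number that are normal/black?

Dihybrid cross EeBb × eebb — consider each gene separately:
ear size: Ee × ee → 2 Ee, 2 ee → 2 E_ : 2 ee (out of 4)
coat color: Bb × bb → 2 Bb, 2 bb → 2 B_ : 2 bb (out of 4)
Combine (counts out of 4 × 4 = 16): normal/black (E_B_) = 2×2 = 4; normal/brown (E_bb) = 2×2 = 4; short/black (eeB_) = 2×2 = 4; short/brown (eebb) = 2×2 = 4
Phenotype counts (out of 16): 4 normal/black, 4 normal/brown, 4 short/black, 4 short/brown
normal/black: 4 out of 16 → fraction 1/4
Expected count = 1/4 × 1440 = 360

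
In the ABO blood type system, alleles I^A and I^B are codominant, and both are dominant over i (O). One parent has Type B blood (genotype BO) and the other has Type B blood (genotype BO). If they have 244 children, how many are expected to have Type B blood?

Cross: BO × BO
Possible offspring genotypes: 1 BB, 2 BO, 1 OO
Blood type counts: 3 Type B, 1 Type O
Probability of Type B: 3/4
Expected count = 3/4 × 244 = 183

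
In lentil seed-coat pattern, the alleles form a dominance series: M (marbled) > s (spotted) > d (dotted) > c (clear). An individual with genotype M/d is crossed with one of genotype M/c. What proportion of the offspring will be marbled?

Cross: M/d × M/c
Allele dominance: M > s > d > c
Offspring genotypes: 1 M/M, 1 M/c, 1 M/d, 1 d/c
Phenotype counts: 3 marbled, 1 dotted
marbled: 3 out of 4
Probability: 3/4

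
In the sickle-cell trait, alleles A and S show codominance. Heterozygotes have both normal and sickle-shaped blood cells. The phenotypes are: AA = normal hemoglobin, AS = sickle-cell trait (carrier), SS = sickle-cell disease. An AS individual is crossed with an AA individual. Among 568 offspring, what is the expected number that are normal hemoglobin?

Punnett square for AS × AA:
Offspring genotypes: 2 AA, 2 AS
Phenotype counts: 2 normal hemoglobin, 2 sickle-cell trait (carrier)
normal hemoglobin: 2 out of 4 → fraction 1/2
Expected count = 1/2 × 568 = 284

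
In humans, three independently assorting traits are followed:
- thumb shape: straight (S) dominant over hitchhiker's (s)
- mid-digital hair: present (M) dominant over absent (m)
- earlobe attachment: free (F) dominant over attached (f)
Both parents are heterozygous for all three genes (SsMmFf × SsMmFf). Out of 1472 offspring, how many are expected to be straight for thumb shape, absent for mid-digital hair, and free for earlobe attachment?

Trihybrid cross: SsMmFf × SsMmFf
Each trait segregates independently with a 3:1 phenotypic ratio, so each gene contributes 3/4 (dominant) or 1/4 (recessive).
Target: straight (thumb shape), absent (mid-digital hair), free (earlobe attachment)
Probability = product of independent per-trait probabilities
= 3/4 × 1/4 × 3/4 = 9/64
Expected count = 9/64 × 1472 = 207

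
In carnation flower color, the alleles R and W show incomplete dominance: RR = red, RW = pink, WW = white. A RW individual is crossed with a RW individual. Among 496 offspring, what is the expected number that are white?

Punnett square for RW × RW:
Offspring genotypes: 1 RR, 2 RW, 1 WW
Phenotype counts: 1 red, 2 pink, 1 white
white: 1 out of 4 → fraction 1/4
Expected count = 1/4 × 496 = 124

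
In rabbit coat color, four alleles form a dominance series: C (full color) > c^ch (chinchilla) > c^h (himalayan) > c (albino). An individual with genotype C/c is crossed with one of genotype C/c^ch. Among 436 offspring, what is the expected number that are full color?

Cross: C/c × C/c^ch
Allele dominance: C > c^ch > c^h > c
Offspring genotypes: 1 C/C, 1 C/c^ch, 1 C/c, 1 c^ch/c
Phenotype counts: 3 full color, 1 chinchilla
full color: 3 out of 4 → fraction 3/4
Expected count = 3/4 × 436 = 327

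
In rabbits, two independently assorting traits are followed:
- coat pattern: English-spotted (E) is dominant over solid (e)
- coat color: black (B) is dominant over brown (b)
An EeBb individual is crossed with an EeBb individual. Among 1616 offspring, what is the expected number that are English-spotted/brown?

Dihybrid cross EeBb × EeBb — consider each gene separately:
coat pattern: Ee × Ee → 1 EE, 2 Ee, 1 ee → 3 E_ : 1 ee (out of 4)
coat color: Bb × Bb → 1 BB, 2 Bb, 1 bb → 3 B_ : 1 bb (out of 4)
Combine (counts out of 4 × 4 = 16): English-spotted/black (E_B_) = 3×3 = 9; English-spotted/brown (E_bb) = 3×1 = 3; solid/black (eeB_) = 1×3 = 3; solid/brown (eebb) = 1×1 = 1
Phenotype counts (out of 16): 9 English-spotted/black, 3 English-spotted/brown, 3 solid/black, 1 solid/brown
English-spotted/brown: 3 out of 16 → fraction 3/16
Expected count = 3/16 × 1616 = 303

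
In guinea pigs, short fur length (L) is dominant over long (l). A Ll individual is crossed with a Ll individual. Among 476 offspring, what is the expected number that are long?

Punnett square for Ll × Ll:
Offspring genotypes: 1 LL, 2 Ll, 1 ll
short: 3, long: 1
long: 1 out of 4 → fraction 1/4
Expected count = 1/4 × 476 = 119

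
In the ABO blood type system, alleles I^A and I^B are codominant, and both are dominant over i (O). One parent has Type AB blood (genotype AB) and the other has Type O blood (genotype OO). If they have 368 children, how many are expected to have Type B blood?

Cross: AB × OO
Possible offspring genotypes: 2 AO, 2 BO
Blood type counts: 2 Type A, 2 Type B
Probability of Type B: 2/4 = 1/2
Expected count = 1/2 × 368 = 184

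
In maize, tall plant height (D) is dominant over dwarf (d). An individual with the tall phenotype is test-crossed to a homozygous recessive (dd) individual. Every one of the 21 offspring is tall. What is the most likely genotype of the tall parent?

Test cross: ? × dd
All offspring are tall.
If the unknown parent were heterozygous (Dd), about half of 21 offspring would be dwarf; none are. The unknown parent is most likely homozygous dominant (DD).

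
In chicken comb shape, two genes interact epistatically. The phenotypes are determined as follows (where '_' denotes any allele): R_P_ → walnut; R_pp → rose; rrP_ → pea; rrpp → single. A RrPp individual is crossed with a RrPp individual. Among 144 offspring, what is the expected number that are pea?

Cross: RrPp × RrPp — consider each gene separately:
R gene: Rr × Rr → 1 RR, 2 Rr, 1 rr → 3 R_ : 1 rr (out of 4)
P gene: Pp × Pp → 1 PP, 2 Pp, 1 pp → 3 P_ : 1 pp (out of 4)
Genotype classes (out of 4 × 4 = 16): R_P_ = 3×3 = 9; R_pp = 3×1 = 3; rrP_ = 1×3 = 3; rrpp = 1×1 = 1
Apply the phenotype rules: R_P_ (9) → walnut; R_pp (3) → rose; rrP_ (3) → pea; rrpp (1) → single
Phenotype counts (out of 16): 9 walnut, 3 rose, 3 pea, 1 single
pea: 3 out of 16 → fraction 3/16
Expected count = 3/16 × 144 = 27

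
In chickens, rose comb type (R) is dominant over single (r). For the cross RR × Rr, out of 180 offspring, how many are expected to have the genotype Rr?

Punnett square for RR × Rr:
Offspring genotypes: 2 RR, 2 Rr
Total offspring: 4
Count with target: 2
Probability: 2/4 = 1/2
Expected count = 1/2 × 180 = 90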